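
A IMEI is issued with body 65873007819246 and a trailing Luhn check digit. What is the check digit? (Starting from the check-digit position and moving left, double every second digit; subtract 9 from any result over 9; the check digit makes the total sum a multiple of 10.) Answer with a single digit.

2

Partial digits right→left: 6 4 2 9 1 8 7 0 0 3 7 8 5 6
Double every second digit counting from the check-digit position (so the 1st, 3rd, 5th, ... of the partial from the right).
  doubled (with −9 where >9): 3 4 2 5 0 5 1 → sum 20
  kept as-is: 4 9 8 0 3 8 6 → sum 38
Total = 20 + 38 = 58.
Check digit = (10 − (58 mod 10)) mod 10 = 2.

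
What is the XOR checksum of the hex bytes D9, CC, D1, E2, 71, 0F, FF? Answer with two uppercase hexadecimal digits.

XOR the bytes together:
  start with 0xD9
  0xD9 ⊕ 0xCC = 0x15
  0x15 ⊕ 0xD1 = 0xC4
  0xC4 ⊕ 0xE2 = 0x26
  0x26 ⊕ 0x71 = 0x57
  0x57 ⊕ 0x0F = 0x58
  0x58 ⊕ 0xFF = 0xA7

A7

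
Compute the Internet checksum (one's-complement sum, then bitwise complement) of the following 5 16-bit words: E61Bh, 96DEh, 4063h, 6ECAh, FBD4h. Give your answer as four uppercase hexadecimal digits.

One's-complement addition (fold any carry out of bit 15 back into bit 0):
  0xE61B + 0x96DE = 0x17CF9 → wrap carry → 0x7CFA
  0x7CFA + 0x4063 = 0x0BD5D
  0xBD5D + 0x6ECA = 0x12C27 → wrap carry → 0x2C28
  0x2C28 + 0xFBD4 = 0x127FC → wrap carry → 0x27FD
One's-complement sum = 0x27FD.
Checksum = ~0x27FD & 0xFFFF = 0xD802.

D802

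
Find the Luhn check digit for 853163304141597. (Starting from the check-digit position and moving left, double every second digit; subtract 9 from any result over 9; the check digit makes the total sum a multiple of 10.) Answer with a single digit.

6

Partial digits right→left: 7 9 5 1 4 1 4 0 3 3 6 1 3 5 8
Double every second digit counting from the check-digit position (so the 1st, 3rd, 5th, ... of the partial from the right).
  doubled (with −9 where >9): 5 1 8 8 6 3 6 7 → sum 44
  kept as-is: 9 1 1 0 3 1 5 → sum 20
Total = 44 + 20 = 64.
Check digit = (10 − (64 mod 10)) mod 10 = 6.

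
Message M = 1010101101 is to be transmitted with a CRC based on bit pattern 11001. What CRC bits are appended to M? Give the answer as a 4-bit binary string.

1111

Append 4 zeros: 10101011010000. Divide by 11001 (XOR where the leading bit is 1):
  pos 0: 10101 XOR 11001 = 01100
  pos 1: 11000 XOR 11001 = 00001
  pos 5: 11101 XOR 11001 = 00100
  pos 7: 10000 XOR 11001 = 01001
  pos 8: 10010 XOR 11001 = 01011
  pos 9: 10110 XOR 11001 = 01111
Remainder (last 4 bits) = 1111. This is the CRC / FCS.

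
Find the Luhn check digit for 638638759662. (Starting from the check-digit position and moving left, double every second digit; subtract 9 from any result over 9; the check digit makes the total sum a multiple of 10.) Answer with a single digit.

7

Partial digits right→left: 2 6 6 9 5 7 8 3 6 8 3 6
Double every second digit counting from the check-digit position (so the 1st, 3rd, 5th, ... of the partial from the right).
  doubled (with −9 where >9): 4 3 1 7 3 6 → sum 24
  kept as-is: 6 9 7 3 8 6 → sum 39
Total = 24 + 39 = 63.
Check digit = (10 − (63 mod 10)) mod 10 = 7.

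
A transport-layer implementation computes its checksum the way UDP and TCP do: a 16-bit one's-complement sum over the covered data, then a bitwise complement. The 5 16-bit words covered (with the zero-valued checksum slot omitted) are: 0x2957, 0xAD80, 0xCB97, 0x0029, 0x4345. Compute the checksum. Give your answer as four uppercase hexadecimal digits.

One's-complement addition (fold any carry out of bit 15 back into bit 0):
  0x2957 + 0xAD80 = 0x0D6D7
  0xD6D7 + 0xCB97 = 0x1A26E → wrap carry → 0xA26F
  0xA26F + 0x0029 = 0x0A298
  0xA298 + 0x4345 = 0x0E5DD
One's-complement sum = 0xE5DD.
Checksum = ~0xE5DD & 0xFFFF = 0x1A22.

1A22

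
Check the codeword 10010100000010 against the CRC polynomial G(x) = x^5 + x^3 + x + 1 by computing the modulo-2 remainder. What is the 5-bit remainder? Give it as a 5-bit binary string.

00000

Modulo-2 division of 10010100000010 by 101011:
  pos 0: 100101 XOR 101011 = 001110
  pos 2: 111000 XOR 101011 = 010011
  pos 3: 100110 XOR 101011 = 001101
  pos 5: 110100 XOR 101011 = 011111
  pos 6: 111110 XOR 101011 = 010101
  pos 7: 101011 XOR 101011 = 000000
Remainder = 00000 (zero — the frame passes the CRC check).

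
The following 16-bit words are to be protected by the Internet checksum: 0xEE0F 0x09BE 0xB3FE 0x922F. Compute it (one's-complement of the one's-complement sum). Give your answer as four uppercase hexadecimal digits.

One's-complement addition (fold any carry out of bit 15 back into bit 0):
  0xEE0F + 0x09BE = 0x0F7CD
  0xF7CD + 0xB3FE = 0x1ABCB → wrap carry → 0xABCC
  0xABCC + 0x922F = 0x13DFB → wrap carry → 0x3DFC
One's-complement sum = 0x3DFC.
Checksum = ~0x3DFC & 0xFFFF = 0xC203.

C203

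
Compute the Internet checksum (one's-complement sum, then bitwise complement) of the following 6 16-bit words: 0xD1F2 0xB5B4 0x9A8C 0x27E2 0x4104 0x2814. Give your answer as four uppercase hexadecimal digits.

One's-complement addition (fold any carry out of bit 15 back into bit 0):
  0xD1F2 + 0xB5B4 = 0x187A6 → wrap carry → 0x87A7
  0x87A7 + 0x9A8C = 0x12233 → wrap carry → 0x2234
  0x2234 + 0x27E2 = 0x04A16
  0x4A16 + 0x4104 = 0x08B1A
  0x8B1A + 0x2814 = 0x0B32E
One's-complement sum = 0xB32E.
Checksum = ~0xB32E & 0xFFFF = 0x4CD1.

4CD1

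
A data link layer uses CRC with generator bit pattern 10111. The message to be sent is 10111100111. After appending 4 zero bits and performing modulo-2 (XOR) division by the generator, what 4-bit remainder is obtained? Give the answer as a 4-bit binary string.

Append 4 zeros: 101111001110000. Divide by 10111 (XOR where the leading bit is 1):
  pos 0: 10111 XOR 10111 = 00000
  pos 5: 10011 XOR 10111 = 00100
  pos 7: 10010 XOR 10111 = 00101
  pos 9: 10100 XOR 10111 = 00011
Remainder (last 4 bits) = 0110. This is the CRC / FCS.

0110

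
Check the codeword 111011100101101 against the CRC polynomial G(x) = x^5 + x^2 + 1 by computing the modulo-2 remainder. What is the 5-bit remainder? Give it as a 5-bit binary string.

00001

Modulo-2 division of 111011100101101 by 100101:
  pos 0: 111011 XOR 100101 = 011110
  pos 1: 111101 XOR 100101 = 011000
  pos 2: 110000 XOR 100101 = 010101
  pos 3: 101010 XOR 100101 = 001111
  pos 5: 111110 XOR 100101 = 011011
  pos 6: 110111 XOR 100101 = 010010
  pos 7: 100101 XOR 100101 = 000000
Remainder = 00001 (nonzero — an error is detected).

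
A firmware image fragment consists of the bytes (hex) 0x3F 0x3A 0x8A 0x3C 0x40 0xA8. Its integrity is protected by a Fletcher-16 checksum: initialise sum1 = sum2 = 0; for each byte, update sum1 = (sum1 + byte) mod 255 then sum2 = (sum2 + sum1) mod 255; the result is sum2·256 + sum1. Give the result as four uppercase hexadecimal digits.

A629

Running sums (mod 255):
  after byte 0 (0x3F): sum1=63, sum2=63
  after byte 1 (0x3A): sum1=121, sum2=184
  after byte 2 (0x8A): sum1=4, sum2=188
  after byte 3 (0x3C): sum1=64, sum2=252
  after byte 4 (0x40): sum1=128, sum2=125
  after byte 5 (0xA8): sum1=41, sum2=166
Checksum = sum2·256 + sum1 = 166·256 + 41 = 42537 = 0xA629.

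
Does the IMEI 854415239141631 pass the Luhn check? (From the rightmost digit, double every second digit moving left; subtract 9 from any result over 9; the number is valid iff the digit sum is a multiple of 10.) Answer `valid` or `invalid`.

From the right, keep odd positions and double even positions (subtract 9 from any doubled value over 9):
  doubled (positions 2,4,...): 6 2 2 6 1 8 1 → sum 26
  kept (positions 1,3,...): 1 6 4 9 2 1 4 8 → sum 35
Total = 61.
61 mod 10 = 1, so the number is invalid.

invalid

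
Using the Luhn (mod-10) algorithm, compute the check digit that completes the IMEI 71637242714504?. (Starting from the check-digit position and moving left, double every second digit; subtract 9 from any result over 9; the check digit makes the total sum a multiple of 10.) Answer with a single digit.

8

Partial digits right→left: 4 0 5 4 1 7 2 4 2 7 3 6 1 7
Double every second digit counting from the check-digit position (so the 1st, 3rd, 5th, ... of the partial from the right).
  doubled (with −9 where >9): 8 1 2 4 4 6 2 → sum 27
  kept as-is: 0 4 7 4 7 6 7 → sum 35
Total = 27 + 35 = 62.
Check digit = (10 − (62 mod 10)) mod 10 = 8.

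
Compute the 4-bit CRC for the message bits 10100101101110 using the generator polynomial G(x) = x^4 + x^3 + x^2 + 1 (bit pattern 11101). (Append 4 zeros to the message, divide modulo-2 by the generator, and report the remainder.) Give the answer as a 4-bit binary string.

1001

Append 4 zeros: 101001011011100000. Divide by 11101 (XOR where the leading bit is 1):
  pos 0: 10100 XOR 11101 = 01001
  pos 1: 10011 XOR 11101 = 01110
  pos 2: 11100 XOR 11101 = 00001
  pos 6: 11101 XOR 11101 = 00000
  pos 11: 11000 XOR 11101 = 00101
  pos 13: 10100 XOR 11101 = 01001
Remainder (last 4 bits) = 1001. This is the CRC / FCS.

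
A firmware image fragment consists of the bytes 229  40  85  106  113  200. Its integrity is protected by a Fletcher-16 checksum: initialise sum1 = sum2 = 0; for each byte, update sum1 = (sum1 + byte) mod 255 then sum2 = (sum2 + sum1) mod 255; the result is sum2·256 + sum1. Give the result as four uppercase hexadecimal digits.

6C08

Running sums (mod 255):
  after byte 0 (229): sum1=229, sum2=229
  after byte 1 (40): sum1=14, sum2=243
  after byte 2 (85): sum1=99, sum2=87
  after byte 3 (106): sum1=205, sum2=37
  after byte 4 (113): sum1=63, sum2=100
  after byte 5 (200): sum1=8, sum2=108
Checksum = sum2·256 + sum1 = 108·256 + 8 = 27656 = 0x6C08.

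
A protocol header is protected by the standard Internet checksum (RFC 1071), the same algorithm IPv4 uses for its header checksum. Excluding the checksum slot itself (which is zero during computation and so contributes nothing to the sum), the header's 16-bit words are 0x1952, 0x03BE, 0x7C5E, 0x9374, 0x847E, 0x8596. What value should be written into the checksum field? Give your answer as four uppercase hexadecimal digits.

One's-complement addition (fold any carry out of bit 15 back into bit 0):
  0x1952 + 0x03BE = 0x01D10
  0x1D10 + 0x7C5E = 0x0996E
  0x996E + 0x9374 = 0x12CE2 → wrap carry → 0x2CE3
  0x2CE3 + 0x847E = 0x0B161
  0xB161 + 0x8596 = 0x136F7 → wrap carry → 0x36F8
One's-complement sum = 0x36F8.
Checksum = ~0x36F8 & 0xFFFF = 0xC907.

C907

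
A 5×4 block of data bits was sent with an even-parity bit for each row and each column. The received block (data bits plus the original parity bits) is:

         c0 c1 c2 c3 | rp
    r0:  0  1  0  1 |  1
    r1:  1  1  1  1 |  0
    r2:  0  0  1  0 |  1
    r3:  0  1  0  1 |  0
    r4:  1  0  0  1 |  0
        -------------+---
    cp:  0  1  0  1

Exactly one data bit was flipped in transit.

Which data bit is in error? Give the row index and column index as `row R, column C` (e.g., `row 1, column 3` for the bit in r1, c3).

row 0, column 3

Recompute each row's even parity and compare to rp:
  r0: data parity 0, sent rp 1 → mismatch
  r1: data parity 0, sent rp 0 → ok
  r2: data parity 1, sent rp 1 → ok
  r3: data parity 0, sent rp 0 → ok
  r4: data parity 0, sent rp 0 → ok
Recompute each column's even parity and compare to cp:
  c0: data parity 0, sent cp 0 → ok
  c1: data parity 1, sent cp 1 → ok
  c2: data parity 0, sent cp 0 → ok
  c3: data parity 0, sent cp 1 → mismatch
Exactly one row (r0) and one column (c3) fail → the flipped bit is at their intersection.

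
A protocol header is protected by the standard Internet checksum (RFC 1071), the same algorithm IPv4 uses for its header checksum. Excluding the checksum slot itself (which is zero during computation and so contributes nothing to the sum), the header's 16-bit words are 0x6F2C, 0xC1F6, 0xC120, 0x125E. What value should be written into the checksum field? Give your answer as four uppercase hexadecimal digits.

One's-complement addition (fold any carry out of bit 15 back into bit 0):
  0x6F2C + 0xC1F6 = 0x13122 → wrap carry → 0x3123
  0x3123 + 0xC120 = 0x0F243
  0xF243 + 0x125E = 0x104A1 → wrap carry → 0x04A2
One's-complement sum = 0x04A2.
Checksum = ~0x04A2 & 0xFFFF = 0xFB5D.

FB5D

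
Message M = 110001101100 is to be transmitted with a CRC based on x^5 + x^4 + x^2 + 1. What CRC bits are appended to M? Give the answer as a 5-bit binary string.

10111

Append 5 zeros: 11000110110000000. Divide by 110101 (XOR where the leading bit is 1):
  pos 0: 110001 XOR 110101 = 000100
  pos 3: 100101 XOR 110101 = 010000
  pos 4: 100001 XOR 110101 = 010100
  pos 5: 101000 XOR 110101 = 011101
  pos 6: 111010 XOR 110101 = 001111
  pos 8: 111100 XOR 110101 = 001001
  pos 10: 100100 XOR 110101 = 010001
  pos 11: 100010 XOR 110101 = 010111
Remainder (last 5 bits) = 10111. This is the CRC / FCS.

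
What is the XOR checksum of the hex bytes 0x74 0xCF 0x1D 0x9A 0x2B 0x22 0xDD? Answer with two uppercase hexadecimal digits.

XOR the bytes together:
  start with 0x74
  0x74 ⊕ 0xCF = 0xBB
  0xBB ⊕ 0x1D = 0xA6
  0xA6 ⊕ 0x9A = 0x3C
  0x3C ⊕ 0x2B = 0x17
  0x17 ⊕ 0x22 = 0x35
  0x35 ⊕ 0xDD = 0xE8

E8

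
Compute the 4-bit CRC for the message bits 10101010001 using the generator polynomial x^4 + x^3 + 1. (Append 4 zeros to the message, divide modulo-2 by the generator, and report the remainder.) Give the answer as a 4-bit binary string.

0010

Append 4 zeros: 101010100010000. Divide by 11001 (XOR where the leading bit is 1):
  pos 0: 10101 XOR 11001 = 01100
  pos 1: 11000 XOR 11001 = 00001
  pos 5: 11000 XOR 11001 = 00001
  pos 9: 11000 XOR 11001 = 00001
Remainder (last 4 bits) = 0010. This is the CRC / FCS.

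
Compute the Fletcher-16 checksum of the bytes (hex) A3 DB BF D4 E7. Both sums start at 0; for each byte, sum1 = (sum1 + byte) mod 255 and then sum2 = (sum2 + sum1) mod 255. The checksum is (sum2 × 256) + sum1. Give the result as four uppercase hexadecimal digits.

72FB

Running sums (mod 255):
  after byte 0 (A3): sum1=163, sum2=163
  after byte 1 (DB): sum1=127, sum2=35
  after byte 2 (BF): sum1=63, sum2=98
  after byte 3 (D4): sum1=20, sum2=118
  after byte 4 (E7): sum1=251, sum2=114
Checksum = sum2·256 + sum1 = 114·256 + 251 = 29435 = 0x72FB.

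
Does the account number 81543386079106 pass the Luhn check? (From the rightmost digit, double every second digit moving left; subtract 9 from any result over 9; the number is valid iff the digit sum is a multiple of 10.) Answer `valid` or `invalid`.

invalid

From the right, keep odd positions and double even positions (subtract 9 from any doubled value over 9):
  doubled (positions 2,4,...): 0 9 0 7 6 1 7 → sum 30
  kept (positions 1,3,...): 6 1 7 6 3 4 1 → sum 28
Total = 58.
58 mod 10 = 8, so the number is invalid.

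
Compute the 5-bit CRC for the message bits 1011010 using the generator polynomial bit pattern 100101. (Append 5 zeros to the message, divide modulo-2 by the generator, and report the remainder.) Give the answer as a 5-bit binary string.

Append 5 zeros: 101101000000. Divide by 100101 (XOR where the leading bit is 1):
  pos 0: 101101 XOR 100101 = 001000
  pos 2: 100000 XOR 100101 = 000101
  pos 5: 101000 XOR 100101 = 001101
Remainder (last 5 bits) = 11010. This is the CRC / FCS.

11010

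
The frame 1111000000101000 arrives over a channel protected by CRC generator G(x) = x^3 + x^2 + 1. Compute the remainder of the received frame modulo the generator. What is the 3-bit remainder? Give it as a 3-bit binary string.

000

Modulo-2 division of 1111000000101000 by 1101:
  pos 0: 1111 XOR 1101 = 0010
  pos 2: 1000 XOR 1101 = 0101
  pos 3: 1010 XOR 1101 = 0111
  pos 4: 1110 XOR 1101 = 0011
  pos 6: 1100 XOR 1101 = 0001
  pos 9: 1101 XOR 1101 = 0000
Remainder = 000 (zero — the frame passes the CRC check).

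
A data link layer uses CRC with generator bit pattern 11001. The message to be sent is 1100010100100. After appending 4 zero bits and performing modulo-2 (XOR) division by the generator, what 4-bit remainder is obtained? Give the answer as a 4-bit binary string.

0100

Append 4 zeros: 11000101001000000. Divide by 11001 (XOR where the leading bit is 1):
  pos 0: 11000 XOR 11001 = 00001
  pos 4: 11010 XOR 11001 = 00011
  pos 7: 11010 XOR 11001 = 00011
  pos 10: 11000 XOR 11001 = 00001
Remainder (last 4 bits) = 0100. This is the CRC / FCS.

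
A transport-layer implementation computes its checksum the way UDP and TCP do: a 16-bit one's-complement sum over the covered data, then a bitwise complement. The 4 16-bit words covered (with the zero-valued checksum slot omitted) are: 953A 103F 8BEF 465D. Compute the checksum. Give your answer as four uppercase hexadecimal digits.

8839

One's-complement addition (fold any carry out of bit 15 back into bit 0):
  0x953A + 0x103F = 0x0A579
  0xA579 + 0x8BEF = 0x13168 → wrap carry → 0x3169
  0x3169 + 0x465D = 0x077C6
One's-complement sum = 0x77C6.
Checksum = ~0x77C6 & 0xFFFF = 0x8839.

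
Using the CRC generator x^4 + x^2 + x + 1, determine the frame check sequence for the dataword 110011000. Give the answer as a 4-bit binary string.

1010

Append 4 zeros: 1100110000000. Divide by 10111 (XOR where the leading bit is 1):
  pos 0: 11001 XOR 10111 = 01110
  pos 1: 11101 XOR 10111 = 01010
  pos 2: 10100 XOR 10111 = 00011
  pos 5: 11000 XOR 10111 = 01111
  pos 6: 11110 XOR 10111 = 01001
  pos 7: 10010 XOR 10111 = 00101
Remainder (last 4 bits) = 1010. This is the CRC / FCS.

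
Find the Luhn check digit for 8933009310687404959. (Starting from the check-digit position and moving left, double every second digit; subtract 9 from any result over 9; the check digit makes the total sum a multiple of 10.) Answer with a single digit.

Partial digits right→left: 9 5 9 4 0 4 7 8 6 0 1 3 9 0 0 3 3 9 8
Double every second digit counting from the check-digit position (so the 1st, 3rd, 5th, ... of the partial from the right).
  doubled (with −9 where >9): 9 9 0 5 3 2 9 0 6 7 → sum 50
  kept as-is: 5 4 4 8 0 3 0 3 9 → sum 36
Total = 50 + 36 = 86.
Check digit = (10 − (86 mod 10)) mod 10 = 4.

4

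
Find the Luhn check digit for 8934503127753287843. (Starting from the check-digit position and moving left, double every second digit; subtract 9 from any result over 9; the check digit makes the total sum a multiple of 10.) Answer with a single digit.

Partial digits right→left: 3 4 8 7 8 2 3 5 7 7 2 1 3 0 5 4 3 9 8
Double every second digit counting from the check-digit position (so the 1st, 3rd, 5th, ... of the partial from the right).
  doubled (with −9 where >9): 6 7 7 6 5 4 6 1 6 7 → sum 55
  kept as-is: 4 7 2 5 7 1 0 4 9 → sum 39
Total = 55 + 39 = 94.
Check digit = (10 − (94 mod 10)) mod 10 = 6.

6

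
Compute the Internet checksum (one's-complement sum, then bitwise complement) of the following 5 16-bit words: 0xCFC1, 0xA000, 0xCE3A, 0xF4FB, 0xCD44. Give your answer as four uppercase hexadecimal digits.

One's-complement addition (fold any carry out of bit 15 back into bit 0):
  0xCFC1 + 0xA000 = 0x16FC1 → wrap carry → 0x6FC2
  0x6FC2 + 0xCE3A = 0x13DFC → wrap carry → 0x3DFD
  0x3DFD + 0xF4FB = 0x132F8 → wrap carry → 0x32F9
  0x32F9 + 0xCD44 = 0x1003D → wrap carry → 0x003E
One's-complement sum = 0x003E.
Checksum = ~0x003E & 0xFFFF = 0xFFC1.

FFC1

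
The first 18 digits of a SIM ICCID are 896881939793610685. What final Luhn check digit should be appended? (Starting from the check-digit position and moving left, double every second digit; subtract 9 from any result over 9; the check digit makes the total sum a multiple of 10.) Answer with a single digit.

Partial digits right→left: 5 8 6 0 1 6 3 9 7 9 3 9 1 8 8 6 9 8
Double every second digit counting from the check-digit position (so the 1st, 3rd, 5th, ... of the partial from the right).
  doubled (with −9 where >9): 1 3 2 6 5 6 2 7 9 → sum 41
  kept as-is: 8 0 6 9 9 9 8 6 8 → sum 63
Total = 41 + 63 = 104.
Check digit = (10 − (104 mod 10)) mod 10 = 6.

6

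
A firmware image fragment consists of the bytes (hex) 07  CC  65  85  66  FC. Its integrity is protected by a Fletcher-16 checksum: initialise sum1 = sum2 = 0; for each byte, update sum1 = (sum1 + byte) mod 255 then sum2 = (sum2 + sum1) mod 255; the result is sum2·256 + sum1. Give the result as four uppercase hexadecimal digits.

1A22

Running sums (mod 255):
  after byte 0 (07): sum1=7, sum2=7
  after byte 1 (CC): sum1=211, sum2=218
  after byte 2 (65): sum1=57, sum2=20
  after byte 3 (85): sum1=190, sum2=210
  after byte 4 (66): sum1=37, sum2=247
  after byte 5 (FC): sum1=34, sum2=26
Checksum = sum2·256 + sum1 = 26·256 + 34 = 6690 = 0x1A22.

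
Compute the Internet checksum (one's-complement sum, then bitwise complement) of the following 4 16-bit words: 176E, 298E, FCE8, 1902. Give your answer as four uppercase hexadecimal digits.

A918

One's-complement addition (fold any carry out of bit 15 back into bit 0):
  0x176E + 0x298E = 0x040FC
  0x40FC + 0xFCE8 = 0x13DE4 → wrap carry → 0x3DE5
  0x3DE5 + 0x1902 = 0x056E7
One's-complement sum = 0x56E7.
Checksum = ~0x56E7 & 0xFFFF = 0xA918.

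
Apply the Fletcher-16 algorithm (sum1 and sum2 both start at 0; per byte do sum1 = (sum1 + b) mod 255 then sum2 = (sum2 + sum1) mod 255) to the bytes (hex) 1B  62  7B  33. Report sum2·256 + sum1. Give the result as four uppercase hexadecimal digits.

BD2C

Running sums (mod 255):
  after byte 0 (1B): sum1=27, sum2=27
  after byte 1 (62): sum1=125, sum2=152
  after byte 2 (7B): sum1=248, sum2=145
  after byte 3 (33): sum1=44, sum2=189
Checksum = sum2·256 + sum1 = 189·256 + 44 = 48428 = 0xBD2C.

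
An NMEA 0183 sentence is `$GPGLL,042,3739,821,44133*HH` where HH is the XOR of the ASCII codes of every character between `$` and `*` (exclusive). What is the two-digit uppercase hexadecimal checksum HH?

62

XOR the ASCII codes of the payload characters:
  'G' = 0x47 → acc = 0x47
  'P' = 0x50 → acc = 0x17
  'G' = 0x47 → acc = 0x50
  'L' = 0x4C → acc = 0x1C
  'L' = 0x4C → acc = 0x50
  ',' = 0x2C → acc = 0x7C
  '0' = 0x30 → acc = 0x4C
  '4' = 0x34 → acc = 0x78
  '2' = 0x32 → acc = 0x4A
  ',' = 0x2C → acc = 0x66
  '3' = 0x33 → acc = 0x55
  '7' = 0x37 → acc = 0x62
  '3' = 0x33 → acc = 0x51
  '9' = 0x39 → acc = 0x68
  ',' = 0x2C → acc = 0x44
  '8' = 0x38 → acc = 0x7C
  '2' = 0x32 → acc = 0x4E
  '1' = 0x31 → acc = 0x7F
  ',' = 0x2C → acc = 0x53
  '4' = 0x34 → acc = 0x67
  '4' = 0x34 → acc = 0x53
  '1' = 0x31 → acc = 0x62
  '3' = 0x33 → acc = 0x51
  '3' = 0x33 → acc = 0x62
Checksum = 0x62.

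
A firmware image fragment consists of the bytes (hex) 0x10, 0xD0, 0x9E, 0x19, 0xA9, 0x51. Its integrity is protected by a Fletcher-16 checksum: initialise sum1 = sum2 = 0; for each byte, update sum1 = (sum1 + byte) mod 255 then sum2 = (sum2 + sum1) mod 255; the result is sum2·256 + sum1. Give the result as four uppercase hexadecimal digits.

Running sums (mod 255):
  after byte 0 (0x10): sum1=16, sum2=16
  after byte 1 (0xD0): sum1=224, sum2=240
  after byte 2 (0x9E): sum1=127, sum2=112
  after byte 3 (0x19): sum1=152, sum2=9
  after byte 4 (0xA9): sum1=66, sum2=75
  after byte 5 (0x51): sum1=147, sum2=222
Checksum = sum2·256 + sum1 = 222·256 + 147 = 56979 = 0xDE93.

DE93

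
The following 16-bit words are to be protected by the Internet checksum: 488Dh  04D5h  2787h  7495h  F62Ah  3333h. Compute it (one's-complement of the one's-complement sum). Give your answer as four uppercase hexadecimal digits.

ED22

One's-complement addition (fold any carry out of bit 15 back into bit 0):
  0x488D + 0x04D5 = 0x04D62
  0x4D62 + 0x2787 = 0x074E9
  0x74E9 + 0x7495 = 0x0E97E
  0xE97E + 0xF62A = 0x1DFA8 → wrap carry → 0xDFA9
  0xDFA9 + 0x3333 = 0x112DC → wrap carry → 0x12DD
One's-complement sum = 0x12DD.
Checksum = ~0x12DD & 0xFFFF = 0xED22.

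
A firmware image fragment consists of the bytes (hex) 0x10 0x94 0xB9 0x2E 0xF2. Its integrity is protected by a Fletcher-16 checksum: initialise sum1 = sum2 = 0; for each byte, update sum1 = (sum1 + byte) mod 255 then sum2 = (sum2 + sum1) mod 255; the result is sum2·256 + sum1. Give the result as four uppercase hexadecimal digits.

Running sums (mod 255):
  after byte 0 (0x10): sum1=16, sum2=16
  after byte 1 (0x94): sum1=164, sum2=180
  after byte 2 (0xB9): sum1=94, sum2=19
  after byte 3 (0x2E): sum1=140, sum2=159
  after byte 4 (0xF2): sum1=127, sum2=31
Checksum = sum2·256 + sum1 = 31·256 + 127 = 8063 = 0x1F7F.

1F7F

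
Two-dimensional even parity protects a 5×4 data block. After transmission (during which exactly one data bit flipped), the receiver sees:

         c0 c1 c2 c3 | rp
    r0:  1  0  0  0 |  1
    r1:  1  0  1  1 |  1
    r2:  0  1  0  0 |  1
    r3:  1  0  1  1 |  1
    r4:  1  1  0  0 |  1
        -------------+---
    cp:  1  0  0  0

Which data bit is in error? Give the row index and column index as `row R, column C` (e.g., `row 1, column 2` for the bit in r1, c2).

row 4, column 0

Recompute each row's even parity and compare to rp:
  r0: data parity 1, sent rp 1 → ok
  r1: data parity 1, sent rp 1 → ok
  r2: data parity 1, sent rp 1 → ok
  r3: data parity 1, sent rp 1 → ok
  r4: data parity 0, sent rp 1 → mismatch
Recompute each column's even parity and compare to cp:
  c0: data parity 0, sent cp 1 → mismatch
  c1: data parity 0, sent cp 0 → ok
  c2: data parity 0, sent cp 0 → ok
  c3: data parity 0, sent cp 0 → ok
Exactly one row (r4) and one column (c0) fail → the flipped bit is at their intersection.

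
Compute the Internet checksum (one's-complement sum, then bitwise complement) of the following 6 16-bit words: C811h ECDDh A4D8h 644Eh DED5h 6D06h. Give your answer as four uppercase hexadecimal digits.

One's-complement addition (fold any carry out of bit 15 back into bit 0):
  0xC811 + 0xECDD = 0x1B4EE → wrap carry → 0xB4EF
  0xB4EF + 0xA4D8 = 0x159C7 → wrap carry → 0x59C8
  0x59C8 + 0x644E = 0x0BE16
  0xBE16 + 0xDED5 = 0x19CEB → wrap carry → 0x9CEC
  0x9CEC + 0x6D06 = 0x109F2 → wrap carry → 0x09F3
One's-complement sum = 0x09F3.
Checksum = ~0x09F3 & 0xFFFF = 0xF60C.

F60C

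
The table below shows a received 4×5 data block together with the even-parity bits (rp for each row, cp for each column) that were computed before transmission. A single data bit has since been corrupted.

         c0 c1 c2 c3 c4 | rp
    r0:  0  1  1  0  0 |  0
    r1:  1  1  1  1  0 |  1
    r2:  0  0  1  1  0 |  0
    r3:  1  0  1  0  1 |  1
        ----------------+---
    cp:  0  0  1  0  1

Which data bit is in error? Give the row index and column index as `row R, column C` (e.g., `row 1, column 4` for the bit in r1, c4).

Recompute each row's even parity and compare to rp:
  r0: data parity 0, sent rp 0 → ok
  r1: data parity 0, sent rp 1 → mismatch
  r2: data parity 0, sent rp 0 → ok
  r3: data parity 1, sent rp 1 → ok
Recompute each column's even parity and compare to cp:
  c0: data parity 0, sent cp 0 → ok
  c1: data parity 0, sent cp 0 → ok
  c2: data parity 0, sent cp 1 → mismatch
  c3: data parity 0, sent cp 0 → ok
  c4: data parity 1, sent cp 1 → ok
Exactly one row (r1) and one column (c2) fail → the flipped bit is at their intersection.

row 1, column 2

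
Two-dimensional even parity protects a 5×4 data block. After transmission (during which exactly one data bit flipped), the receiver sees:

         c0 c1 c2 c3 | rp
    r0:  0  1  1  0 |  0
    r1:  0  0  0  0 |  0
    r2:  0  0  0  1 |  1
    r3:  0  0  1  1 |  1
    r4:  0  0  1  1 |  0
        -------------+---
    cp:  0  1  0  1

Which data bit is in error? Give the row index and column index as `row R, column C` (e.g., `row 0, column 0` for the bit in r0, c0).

Recompute each row's even parity and compare to rp:
  r0: data parity 0, sent rp 0 → ok
  r1: data parity 0, sent rp 0 → ok
  r2: data parity 1, sent rp 1 → ok
  r3: data parity 0, sent rp 1 → mismatch
  r4: data parity 0, sent rp 0 → ok
Recompute each column's even parity and compare to cp:
  c0: data parity 0, sent cp 0 → ok
  c1: data parity 1, sent cp 1 → ok
  c2: data parity 1, sent cp 0 → mismatch
  c3: data parity 1, sent cp 1 → ok
Exactly one row (r3) and one column (c2) fail → the flipped bit is at their intersection.

row 3, column 2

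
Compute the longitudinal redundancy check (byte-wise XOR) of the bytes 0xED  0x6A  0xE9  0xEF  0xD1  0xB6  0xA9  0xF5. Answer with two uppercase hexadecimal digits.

BA

XOR the bytes together:
  start with 0xED
  0xED ⊕ 0x6A = 0x87
  0x87 ⊕ 0xE9 = 0x6E
  0x6E ⊕ 0xEF = 0x81
  0x81 ⊕ 0xD1 = 0x50
  0x50 ⊕ 0xB6 = 0xE6
  0xE6 ⊕ 0xA9 = 0x4F
  0x4F ⊕ 0xF5 = 0xBA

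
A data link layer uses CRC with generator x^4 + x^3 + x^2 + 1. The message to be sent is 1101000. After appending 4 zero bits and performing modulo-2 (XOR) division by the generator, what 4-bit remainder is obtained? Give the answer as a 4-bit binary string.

Append 4 zeros: 11010000000. Divide by 11101 (XOR where the leading bit is 1):
  pos 0: 11010 XOR 11101 = 00111
  pos 2: 11100 XOR 11101 = 00001
  pos 6: 10000 XOR 11101 = 01101
Remainder (last 4 bits) = 1101. This is the CRC / FCS.

1101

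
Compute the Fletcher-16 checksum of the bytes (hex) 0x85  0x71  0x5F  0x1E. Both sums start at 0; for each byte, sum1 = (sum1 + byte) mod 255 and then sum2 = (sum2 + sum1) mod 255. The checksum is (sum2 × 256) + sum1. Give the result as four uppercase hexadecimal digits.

Running sums (mod 255):
  after byte 0 (0x85): sum1=133, sum2=133
  after byte 1 (0x71): sum1=246, sum2=124
  after byte 2 (0x5F): sum1=86, sum2=210
  after byte 3 (0x1E): sum1=116, sum2=71
Checksum = sum2·256 + sum1 = 71·256 + 116 = 18292 = 0x4774.

4774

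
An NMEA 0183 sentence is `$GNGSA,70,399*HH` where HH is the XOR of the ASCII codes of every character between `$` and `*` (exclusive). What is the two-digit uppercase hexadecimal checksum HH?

XOR the ASCII codes of the payload characters:
  'G' = 0x47 → acc = 0x47
  'N' = 0x4E → acc = 0x09
  'G' = 0x47 → acc = 0x4E
  'S' = 0x53 → acc = 0x1D
  'A' = 0x41 → acc = 0x5C
  ',' = 0x2C → acc = 0x70
  '7' = 0x37 → acc = 0x47
  '0' = 0x30 → acc = 0x77
  ',' = 0x2C → acc = 0x5B
  '3' = 0x33 → acc = 0x68
  '9' = 0x39 → acc = 0x51
  '9' = 0x39 → acc = 0x68
Checksum = 0x68.

68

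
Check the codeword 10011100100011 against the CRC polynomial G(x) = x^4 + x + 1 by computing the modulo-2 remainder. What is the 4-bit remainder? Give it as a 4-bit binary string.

Modulo-2 division of 10011100100011 by 10011:
  pos 0: 10011 XOR 10011 = 00000
  pos 5: 10010 XOR 10011 = 00001
  pos 9: 10011 XOR 10011 = 00000
Remainder = 0000 (zero — the frame passes the CRC check).

0000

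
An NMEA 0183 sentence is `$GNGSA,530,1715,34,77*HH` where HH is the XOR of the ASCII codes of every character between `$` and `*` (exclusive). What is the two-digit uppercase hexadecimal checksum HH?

6F

XOR the ASCII codes of the payload characters:
  'G' = 0x47 → acc = 0x47
  'N' = 0x4E → acc = 0x09
  'G' = 0x47 → acc = 0x4E
  'S' = 0x53 → acc = 0x1D
  'A' = 0x41 → acc = 0x5C
  ',' = 0x2C → acc = 0x70
  '5' = 0x35 → acc = 0x45
  '3' = 0x33 → acc = 0x76
  '0' = 0x30 → acc = 0x46
  ',' = 0x2C → acc = 0x6A
  '1' = 0x31 → acc = 0x5B
  '7' = 0x37 → acc = 0x6C
  '1' = 0x31 → acc = 0x5D
  '5' = 0x35 → acc = 0x68
  ',' = 0x2C → acc = 0x44
  '3' = 0x33 → acc = 0x77
  '4' = 0x34 → acc = 0x43
  ',' = 0x2C → acc = 0x6F
  '7' = 0x37 → acc = 0x58
  '7' = 0x37 → acc = 0x6F
Checksum = 0x6F.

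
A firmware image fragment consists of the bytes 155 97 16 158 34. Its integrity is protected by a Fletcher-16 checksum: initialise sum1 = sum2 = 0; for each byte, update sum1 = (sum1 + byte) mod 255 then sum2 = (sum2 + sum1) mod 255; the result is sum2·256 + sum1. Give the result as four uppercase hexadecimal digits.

Running sums (mod 255):
  after byte 0 (155): sum1=155, sum2=155
  after byte 1 (97): sum1=252, sum2=152
  after byte 2 (16): sum1=13, sum2=165
  after byte 3 (158): sum1=171, sum2=81
  after byte 4 (34): sum1=205, sum2=31
Checksum = sum2·256 + sum1 = 31·256 + 205 = 8141 = 0x1FCD.

1FCD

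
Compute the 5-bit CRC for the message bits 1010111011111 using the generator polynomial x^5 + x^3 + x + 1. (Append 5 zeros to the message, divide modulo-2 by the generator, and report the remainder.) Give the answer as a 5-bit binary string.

Append 5 zeros: 101011101111100000. Divide by 101011 (XOR where the leading bit is 1):
  pos 0: 101011 XOR 101011 = 000000
  pos 6: 101111 XOR 101011 = 000100
  pos 9: 100100 XOR 101011 = 001111
  pos 11: 111100 XOR 101011 = 010111
  pos 12: 101110 XOR 101011 = 000101
Remainder (last 5 bits) = 00101. This is the CRC / FCS.

00101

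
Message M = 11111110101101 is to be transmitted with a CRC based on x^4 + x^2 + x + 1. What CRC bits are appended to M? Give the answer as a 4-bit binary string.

0100

Append 4 zeros: 111111101011010000. Divide by 10111 (XOR where the leading bit is 1):
  pos 0: 11111 XOR 10111 = 01000
  pos 1: 10001 XOR 10111 = 00110
  pos 3: 11010 XOR 10111 = 01101
  pos 4: 11011 XOR 10111 = 01100
  pos 5: 11000 XOR 10111 = 01111
  pos 6: 11111 XOR 10111 = 01000
  pos 7: 10001 XOR 10111 = 00110
  pos 9: 11001 XOR 10111 = 01110
  pos 10: 11100 XOR 10111 = 01011
  pos 11: 10110 XOR 10111 = 00001
Remainder (last 4 bits) = 0100. This is the CRC / FCS.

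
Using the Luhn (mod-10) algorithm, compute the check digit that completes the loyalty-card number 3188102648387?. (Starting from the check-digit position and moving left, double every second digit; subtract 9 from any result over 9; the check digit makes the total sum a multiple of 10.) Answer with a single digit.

Partial digits right→left: 7 8 3 8 4 6 2 0 1 8 8 1 3
Double every second digit counting from the check-digit position (so the 1st, 3rd, 5th, ... of the partial from the right).
  doubled (with −9 where >9): 5 6 8 4 2 7 6 → sum 38
  kept as-is: 8 8 6 0 8 1 → sum 31
Total = 38 + 31 = 69.
Check digit = (10 − (69 mod 10)) mod 10 = 1.

1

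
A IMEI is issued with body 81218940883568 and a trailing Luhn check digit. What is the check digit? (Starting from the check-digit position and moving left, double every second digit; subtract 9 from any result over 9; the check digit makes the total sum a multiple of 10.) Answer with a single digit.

3

Partial digits right→left: 8 6 5 3 8 8 0 4 9 8 1 2 1 8
Double every second digit counting from the check-digit position (so the 1st, 3rd, 5th, ... of the partial from the right).
  doubled (with −9 where >9): 7 1 7 0 9 2 2 → sum 28
  kept as-is: 6 3 8 4 8 2 8 → sum 39
Total = 28 + 39 = 67.
Check digit = (10 − (67 mod 10)) mod 10 = 3.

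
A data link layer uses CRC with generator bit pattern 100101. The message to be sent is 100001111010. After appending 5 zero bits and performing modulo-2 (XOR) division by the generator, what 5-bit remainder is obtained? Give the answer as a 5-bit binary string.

10000

Append 5 zeros: 10000111101000000. Divide by 100101 (XOR where the leading bit is 1):
  pos 0: 100001 XOR 100101 = 000100
  pos 3: 100111 XOR 100101 = 000010
  pos 7: 100100 XOR 100101 = 000001
Remainder (last 5 bits) = 10000. This is the CRC / FCS.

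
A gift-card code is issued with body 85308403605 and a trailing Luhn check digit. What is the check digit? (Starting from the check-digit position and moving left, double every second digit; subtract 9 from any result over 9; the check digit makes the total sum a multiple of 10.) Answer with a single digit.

Partial digits right→left: 5 0 6 3 0 4 8 0 3 5 8
Double every second digit counting from the check-digit position (so the 1st, 3rd, 5th, ... of the partial from the right).
  doubled (with −9 where >9): 1 3 0 7 6 7 → sum 24
  kept as-is: 0 3 4 0 5 → sum 12
Total = 24 + 12 = 36.
Check digit = (10 − (36 mod 10)) mod 10 = 4.

4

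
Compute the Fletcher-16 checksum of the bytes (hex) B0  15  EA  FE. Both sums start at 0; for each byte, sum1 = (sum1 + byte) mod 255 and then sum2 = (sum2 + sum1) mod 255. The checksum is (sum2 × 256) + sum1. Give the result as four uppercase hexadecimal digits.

D6AF

Running sums (mod 255):
  after byte 0 (B0): sum1=176, sum2=176
  after byte 1 (15): sum1=197, sum2=118
  after byte 2 (EA): sum1=176, sum2=39
  after byte 3 (FE): sum1=175, sum2=214
Checksum = sum2·256 + sum1 = 214·256 + 175 = 54959 = 0xD6AF.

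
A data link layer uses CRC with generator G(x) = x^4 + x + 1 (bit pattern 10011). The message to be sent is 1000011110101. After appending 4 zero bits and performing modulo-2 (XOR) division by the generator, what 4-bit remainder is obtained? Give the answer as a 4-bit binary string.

Append 4 zeros: 10000111101010000. Divide by 10011 (XOR where the leading bit is 1):
  pos 0: 10000 XOR 10011 = 00011
  pos 3: 11111 XOR 10011 = 01100
  pos 4: 11001 XOR 10011 = 01010
  pos 5: 10100 XOR 10011 = 00111
  pos 7: 11110 XOR 10011 = 01101
  pos 8: 11011 XOR 10011 = 01000
  pos 9: 10000 XOR 10011 = 00011
  pos 12: 11000 XOR 10011 = 01011
Remainder (last 4 bits) = 1011. This is the CRC / FCS.

1011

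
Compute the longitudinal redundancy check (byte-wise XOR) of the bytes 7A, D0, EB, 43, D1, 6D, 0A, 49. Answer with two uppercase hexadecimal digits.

XOR the bytes together:
  start with 0x7A
  0x7A ⊕ 0xD0 = 0xAA
  0xAA ⊕ 0xEB = 0x41
  0x41 ⊕ 0x43 = 0x02
  0x02 ⊕ 0xD1 = 0xD3
  0xD3 ⊕ 0x6D = 0xBE
  0xBE ⊕ 0x0A = 0xB4
  0xB4 ⊕ 0x49 = 0xFD

FD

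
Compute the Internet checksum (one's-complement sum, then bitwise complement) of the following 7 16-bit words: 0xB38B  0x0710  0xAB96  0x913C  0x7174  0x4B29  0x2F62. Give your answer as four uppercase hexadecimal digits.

One's-complement addition (fold any carry out of bit 15 back into bit 0):
  0xB38B + 0x0710 = 0x0BA9B
  0xBA9B + 0xAB96 = 0x16631 → wrap carry → 0x6632
  0x6632 + 0x913C = 0x0F76E
  0xF76E + 0x7174 = 0x168E2 → wrap carry → 0x68E3
  0x68E3 + 0x4B29 = 0x0B40C
  0xB40C + 0x2F62 = 0x0E36E
One's-complement sum = 0xE36E.
Checksum = ~0xE36E & 0xFFFF = 0x1C91.

1C91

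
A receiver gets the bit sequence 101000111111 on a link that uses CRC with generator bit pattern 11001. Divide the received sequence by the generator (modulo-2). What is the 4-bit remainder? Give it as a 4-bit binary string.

0101

Modulo-2 division of 101000111111 by 11001:
  pos 0: 10100 XOR 11001 = 01101
  pos 1: 11010 XOR 11001 = 00011
  pos 4: 11111 XOR 11001 = 00110
  pos 6: 11011 XOR 11001 = 00010
Remainder = 0101 (nonzero — an error is detected).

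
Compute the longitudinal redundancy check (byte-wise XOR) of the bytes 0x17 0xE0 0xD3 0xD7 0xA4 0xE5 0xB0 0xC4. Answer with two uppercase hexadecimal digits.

C6

XOR the bytes together:
  start with 0x17
  0x17 ⊕ 0xE0 = 0xF7
  0xF7 ⊕ 0xD3 = 0x24
  0x24 ⊕ 0xD7 = 0xF3
  0xF3 ⊕ 0xA4 = 0x57
  0x57 ⊕ 0xE5 = 0xB2
  0xB2 ⊕ 0xB0 = 0x02
  0x02 ⊕ 0xC4 = 0xC6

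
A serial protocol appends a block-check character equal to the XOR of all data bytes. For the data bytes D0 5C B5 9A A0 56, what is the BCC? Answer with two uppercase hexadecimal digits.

XOR the bytes together:
  start with 0xD0
  0xD0 ⊕ 0x5C = 0x8C
  0x8C ⊕ 0xB5 = 0x39
  0x39 ⊕ 0x9A = 0xA3
  0xA3 ⊕ 0xA0 = 0x03
  0x03 ⊕ 0x56 = 0x55

55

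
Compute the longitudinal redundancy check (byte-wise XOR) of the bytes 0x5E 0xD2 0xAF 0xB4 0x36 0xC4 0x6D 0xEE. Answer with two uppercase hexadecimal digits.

E6

XOR the bytes together:
  start with 0x5E
  0x5E ⊕ 0xD2 = 0x8C
  0x8C ⊕ 0xAF = 0x23
  0x23 ⊕ 0xB4 = 0x97
  0x97 ⊕ 0x36 = 0xA1
  0xA1 ⊕ 0xC4 = 0x65
  0x65 ⊕ 0x6D = 0x08
  0x08 ⊕ 0xEE = 0xE6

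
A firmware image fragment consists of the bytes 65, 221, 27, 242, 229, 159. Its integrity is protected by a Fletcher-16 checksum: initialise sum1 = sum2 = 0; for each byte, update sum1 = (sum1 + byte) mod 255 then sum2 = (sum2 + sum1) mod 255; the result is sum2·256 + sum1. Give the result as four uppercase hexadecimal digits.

Running sums (mod 255):
  after byte 0 (65): sum1=65, sum2=65
  after byte 1 (221): sum1=31, sum2=96
  after byte 2 (27): sum1=58, sum2=154
  after byte 3 (242): sum1=45, sum2=199
  after byte 4 (229): sum1=19, sum2=218
  after byte 5 (159): sum1=178, sum2=141
Checksum = sum2·256 + sum1 = 141·256 + 178 = 36274 = 0x8DB2.

8DB2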